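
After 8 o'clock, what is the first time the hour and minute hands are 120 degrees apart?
At t minutes past 8:00, the hour hand is at 30 x 8 + 0.5t degrees and the minute hand is at 6t degrees.
The smaller angle between them is 120 degrees when |30H - 5.5t| = 120 or |30H - 5.5t| = 240.
With H = 8, solve 30 x 8 - 5.5t = +/- target for each target:
  t = (30 x 8 - 120) / 5.5 = 21.82
  t = (30 x 8 + 120) / 5.5 = 65.45 (outside (0, 60))
  t = (30 x 8 - 240) / 5.5 = 0 (outside (0, 60))
  t = (30 x 8 + 240) / 5.5 = 87.27 (outside (0, 60))
Valid solutions in (0, 60): {21.82} minutes.
The first occurrence is t = 21.82 minutes.
The hands form a 120-degree angle at 21.82 minutes past 8:00.

Final answer: 21.82 minutes past 8:00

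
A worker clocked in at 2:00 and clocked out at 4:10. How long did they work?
From 2:00 to 4:10:
(4 x 60 + 10) - (2 x 60 + 0) = 250 - 120 = 130 minutes
= 2 hours and 10 minutes

Final answer: 2 hours and 10 minutes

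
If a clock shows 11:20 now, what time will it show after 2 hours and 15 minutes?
Starting time: 11:20
Adding 15 minutes to 20 minutes: 20 + 15 = 35 minutes
Adding 2 hours: 11 + 2 = 13 - 12 = 1
Final time: 1:35

Final answer: 1:35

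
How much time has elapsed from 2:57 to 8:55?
From 2:57 to 8:55:
(8 x 60 + 55) - (2 x 60 + 57) = 535 - 177 = 358 minutes
= 5 hours and 58 minutes

Final answer: 5 hours and 58 minutes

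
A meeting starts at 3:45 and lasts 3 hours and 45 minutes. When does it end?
Starting time: 3:45
Adding 45 minutes to 45 minutes: 45 + 45 = 90 minutes = 1 hour and 30 minutes
Adding 3 hours: 3 + 3 + 1 (carry) = 7
Final time: 7:30

Final answer: 7:30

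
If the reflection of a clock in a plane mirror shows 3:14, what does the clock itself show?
Reflection across the vertical (12-6) axis maps a hand at angle A degrees to (360 - A) degrees, which sends a reading of T minutes past 12:00 to (720 - T) minutes past 12:00.
Mirror reads 3:14 = 194 minutes past 12:00.
Actual time: (720 - 194) mod 720 = 526 minutes = 8:46.

Final answer: 8:46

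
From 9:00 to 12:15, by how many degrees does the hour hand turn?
The hour hand moves 0.5 degrees per minute.
Time elapsed: 12:15 - 9:00 = 195 minutes
Angular displacement: 195 x 0.5 = 97.5 degrees

Final answer: 97.5 degrees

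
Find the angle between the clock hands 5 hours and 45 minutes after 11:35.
First find the time 5 hours and 45 minutes after 11:35.
Total minutes: 11 x 60 + 35 + 5 x 60 + 45 = 1040.
1040 mod 720 = 320 minutes = 5:20.
Now compute the angle at 5:20:
Hour hand: 5 x 30 + 20 x 0.5 = 160 degrees
Minute hand: 20 x 6 = 120 degrees
Difference: |160 - 120| = 40 degrees
The angle is 40 degrees

Final answer: 40 degrees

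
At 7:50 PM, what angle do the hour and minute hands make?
Hour hand position: 7 x 30 + 50 x 0.5 = 235 degrees
Minute hand position: 50 x 6 = 300 degrees
Difference: |235 - 300| = 65 degrees
The angle between the hands is 65 degrees

Final answer: 65 degrees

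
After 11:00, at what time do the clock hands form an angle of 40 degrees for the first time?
At t minutes past 11:00, the hour hand is at 30 x 11 + 0.5t degrees and the minute hand is at 6t degrees.
The smaller angle between them is 40 degrees when |30H - 5.5t| = 40 or |30H - 5.5t| = 320.
With H = 11, solve 30 x 11 - 5.5t = +/- target for each target:
  t = (30 x 11 - 40) / 5.5 = 52.73
  t = (30 x 11 + 40) / 5.5 = 67.27 (outside (0, 60))
  t = (30 x 11 - 320) / 5.5 = 1.82
  t = (30 x 11 + 320) / 5.5 = 118.18 (outside (0, 60))
Valid solutions in (0, 60): {1.82, 52.73} minutes.
The first occurrence is t = 1.82 minutes.
The hands form a 40-degree angle at 1.82 minutes past 11:00.

Final answer: 1.82 minutes past 11:00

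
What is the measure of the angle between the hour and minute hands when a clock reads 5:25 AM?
Hour hand position: 5 x 30 + 25 x 0.5 = 162.5 degrees
Minute hand position: 25 x 6 = 150 degrees
Difference: |162.5 - 150| = 12.5 degrees
The angle between the hands is 12.5 degrees

Final answer: 12.5 degrees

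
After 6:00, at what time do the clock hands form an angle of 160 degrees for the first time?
At t minutes past 6:00, the hour hand is at 30 x 6 + 0.5t degrees and the minute hand is at 6t degrees.
The smaller angle between them is 160 degrees when |30H - 5.5t| = 160 or |30H - 5.5t| = 200.
With H = 6, solve 30 x 6 - 5.5t = +/- target for each target:
  t = (30 x 6 - 160) / 5.5 = 3.64
  t = (30 x 6 + 160) / 5.5 = 61.82 (outside (0, 60))
  t = (30 x 6 - 200) / 5.5 = -3.64 (outside (0, 60))
  t = (30 x 6 + 200) / 5.5 = 69.09 (outside (0, 60))
Valid solutions in (0, 60): {3.64} minutes.
The first occurrence is t = 3.64 minutes.
The hands form a 160-degree angle at 3.64 minutes past 6:00.

Final answer: 3.64 minutes past 6:00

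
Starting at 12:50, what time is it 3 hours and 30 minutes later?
Starting time: 12:50
Adding 30 minutes to 50 minutes: 50 + 30 = 80 minutes = 1 hour and 20 minutes
Adding 3 hours: 12 + 3 + 1 (carry) = 16 - 12 = 4
Final time: 4:20

Final answer: 4:20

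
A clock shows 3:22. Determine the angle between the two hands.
Hour hand position: 3 x 30 + 22 x 0.5 = 101 degrees
Minute hand position: 22 x 6 = 132 degrees
Difference: |101 - 132| = 31 degrees
The angle between the hands is 31 degrees

Final answer: 31 degrees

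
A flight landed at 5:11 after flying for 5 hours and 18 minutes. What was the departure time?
Starting time: 5:11 = 311 total minutes past 12:00
Subtracting: 5 hours and 18 minutes = 318 minutes
311 - 318 = -7 (negative, add 12 hours = 720) = 713 minutes
= 11 hours and 53 minutes past 12:00 = 11:53

Final answer: 11:53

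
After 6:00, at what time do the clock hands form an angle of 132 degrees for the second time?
At t minutes past 6:00, the hour hand is at 30 x 6 + 0.5t degrees and the minute hand is at 6t degrees.
The smaller angle between them is 132 degrees when |30H - 5.5t| = 132 or |30H - 5.5t| = 228.
With H = 6, solve 30 x 6 - 5.5t = +/- target for each target:
  t = (30 x 6 - 132) / 5.5 = 8.73
  t = (30 x 6 + 132) / 5.5 = 56.73
  t = (30 x 6 - 228) / 5.5 = -8.73 (outside (0, 60))
  t = (30 x 6 + 228) / 5.5 = 74.18 (outside (0, 60))
Valid solutions in (0, 60): {8.73, 56.73} minutes.
The second occurrence is t = 56.73 minutes.
The hands form a 132-degree angle at 56.73 minutes past 6:00.

Final answer: 56.73 minutes past 6:00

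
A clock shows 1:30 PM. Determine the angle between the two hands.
Hour hand position: 1 x 30 + 30 x 0.5 = 45 degrees
Minute hand position: 30 x 6 = 180 degrees
Difference: |45 - 180| = 135 degrees
The angle between the hands is 135 degrees

Final answer: 135 degrees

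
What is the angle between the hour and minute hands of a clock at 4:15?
Hour hand position: 4 x 30 + 15 x 0.5 = 127.5 degrees
Minute hand position: 15 x 6 = 90 degrees
Difference: |127.5 - 90| = 37.5 degrees
The angle between the hands is 37.5 degrees

Final answer: 37.5 degrees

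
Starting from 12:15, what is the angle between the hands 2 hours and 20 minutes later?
First find the time 2 hours and 20 minutes after 12:15.
Total minutes: 12 x 60 + 15 + 2 x 60 + 20 = 875.
875 mod 720 = 155 minutes = 2:35.
Now compute the angle at 2:35:
Hour hand: 2 x 30 + 35 x 0.5 = 77.5 degrees
Minute hand: 35 x 6 = 210 degrees
Difference: |77.5 - 210| = 132.5 degrees
The angle is 132.5 degrees

Final answer: 132.5 degrees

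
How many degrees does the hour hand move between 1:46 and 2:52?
The hour hand moves 0.5 degrees per minute.
Time elapsed: 2:52 - 1:46 = 66 minutes
Angular displacement: 66 x 0.5 = 33 degrees

Final answer: 33 degrees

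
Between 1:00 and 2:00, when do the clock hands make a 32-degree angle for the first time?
At t minutes past 1:00, the hour hand is at 30 x 1 + 0.5t degrees and the minute hand is at 6t degrees.
The smaller angle between them is 32 degrees when |30H - 5.5t| = 32 or |30H - 5.5t| = 328.
With H = 1, solve 30 x 1 - 5.5t = +/- target for each target:
  t = (30 x 1 - 32) / 5.5 = -0.36 (outside (0, 60))
  t = (30 x 1 + 32) / 5.5 = 11.27
  t = (30 x 1 - 328) / 5.5 = -54.18 (outside (0, 60))
  t = (30 x 1 + 328) / 5.5 = 65.09 (outside (0, 60))
Valid solutions in (0, 60): {11.27} minutes.
The first occurrence is t = 11.27 minutes.
The hands form a 32-degree angle at 11.27 minutes past 1:00.

Final answer: 11.27 minutes past 1:00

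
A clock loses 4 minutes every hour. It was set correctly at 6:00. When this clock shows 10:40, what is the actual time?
For every 60 true minutes, the faulty clock advances 56 minutes, so 1 faulty-clock minute corresponds to 60/56 true minutes.
From 6:00 to 10:40 on the faulty dial is 280 minutes.
True elapsed: 280 x 60/56 = 300 minutes = 5 hours.
True time: 6:00 + 5 hours = 11:00.

Final answer: 11:00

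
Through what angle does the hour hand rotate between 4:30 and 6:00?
The hour hand moves 0.5 degrees per minute.
Time elapsed: 6:00 - 4:30 = 90 minutes
Angular displacement: 90 x 0.5 = 45 degrees

Final answer: 45 degrees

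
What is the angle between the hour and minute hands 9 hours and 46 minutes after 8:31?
First find the time 9 hours and 46 minutes after 8:31.
Total minutes: 8 x 60 + 31 + 9 x 60 + 46 = 1097.
1097 mod 720 = 377 minutes = 6:17.
Now compute the angle at 6:17:
Hour hand: 6 x 30 + 17 x 0.5 = 188.5 degrees
Minute hand: 17 x 6 = 102 degrees
Difference: |188.5 - 102| = 86.5 degrees
The angle is 86.5 degrees

Final answer: 86.5 degrees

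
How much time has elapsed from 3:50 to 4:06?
From 3:50 to 4:06:
(4 x 60 + 6) - (3 x 60 + 50) = 246 - 230 = 16 minutes
= 16 minutes

Final answer: 16 minutes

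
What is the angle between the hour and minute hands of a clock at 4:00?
Hour hand position: 4 x 30 + 0 x 0.5 = 120 degrees
Minute hand position: 0 x 6 = 0 degrees
Difference: |120 - 0| = 120 degrees
The angle between the hands is 120 degrees

Final answer: 120 degrees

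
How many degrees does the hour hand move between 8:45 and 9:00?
The hour hand moves 0.5 degrees per minute.
Time elapsed: 9:00 - 8:45 = 15 minutes
Angular displacement: 15 x 0.5 = 7.5 degrees

Final answer: 7.5 degrees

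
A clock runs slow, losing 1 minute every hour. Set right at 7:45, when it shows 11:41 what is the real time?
For every 60 true minutes, the faulty clock advances 59 minutes, so 1 faulty-clock minute corresponds to 60/59 true minutes.
From 7:45 to 11:41 on the faulty dial is 236 minutes.
True elapsed: 236 x 60/59 = 240 minutes = 4 hours.
True time: 7:45 + 4 hours = 11:45.

Final answer: 11:45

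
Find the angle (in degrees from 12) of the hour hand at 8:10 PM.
The hour hand moves 30 degrees per hour and 0.5 degrees per minute.
At 8:10: (8) x 30 + 10 x 0.5 = 240 + 5 = 245 degrees

Final answer: 245 degrees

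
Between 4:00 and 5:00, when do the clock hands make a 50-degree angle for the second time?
At t minutes past 4:00, the hour hand is at 30 x 4 + 0.5t degrees and the minute hand is at 6t degrees.
The smaller angle between them is 50 degrees when |30H - 5.5t| = 50 or |30H - 5.5t| = 310.
With H = 4, solve 30 x 4 - 5.5t = +/- target for each target:
  t = (30 x 4 - 50) / 5.5 = 12.73
  t = (30 x 4 + 50) / 5.5 = 30.91
  t = (30 x 4 - 310) / 5.5 = -34.55 (outside (0, 60))
  t = (30 x 4 + 310) / 5.5 = 78.18 (outside (0, 60))
Valid solutions in (0, 60): {12.73, 30.91} minutes.
The second occurrence is t = 30.91 minutes.
The hands form a 50-degree angle at 30.91 minutes past 4:00.

Final answer: 30.91 minutes past 4:00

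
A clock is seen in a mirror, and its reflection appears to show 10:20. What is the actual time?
Reflection across the vertical (12-6) axis maps a hand at angle A degrees to (360 - A) degrees, which sends a reading of T minutes past 12:00 to (720 - T) minutes past 12:00.
Mirror reads 10:20 = 620 minutes past 12:00.
Actual time: (720 - 620) mod 720 = 100 minutes = 1:40.

Final answer: 1:40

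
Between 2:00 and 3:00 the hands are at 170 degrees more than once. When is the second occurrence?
At t minutes past 2:00, the hour hand is at 30 x 2 + 0.5t degrees and the minute hand is at 6t degrees.
The smaller angle between them is 170 degrees when |30H - 5.5t| = 170 or |30H - 5.5t| = 190.
With H = 2, solve 30 x 2 - 5.5t = +/- target for each target:
  t = (30 x 2 - 170) / 5.5 = -20 (outside (0, 60))
  t = (30 x 2 + 170) / 5.5 = 41.82
  t = (30 x 2 - 190) / 5.5 = -23.64 (outside (0, 60))
  t = (30 x 2 + 190) / 5.5 = 45.45
Valid solutions in (0, 60): {41.82, 45.45} minutes.
The second occurrence is t = 45.45 minutes.
The hands form a 170-degree angle at 45.45 minutes past 2:00.

Final answer: 45.45 minutes past 2:00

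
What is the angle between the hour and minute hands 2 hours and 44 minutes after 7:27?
First find the time 2 hours and 44 minutes after 7:27.
Total minutes: 7 x 60 + 27 + 2 x 60 + 44 = 611.
611 mod 720 = 611 minutes = 10:11.
Now compute the angle at 10:11:
Hour hand: 10 x 30 + 11 x 0.5 = 305.5 degrees
Minute hand: 11 x 6 = 66 degrees
Difference: |305.5 - 66| = 239.5 degrees
Smaller angle: 360 - 239.5 = 120.5 degrees

Final answer: 120.5 degrees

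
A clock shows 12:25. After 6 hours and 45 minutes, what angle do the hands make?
First find the time 6 hours and 45 minutes after 12:25.
Total minutes: 12 x 60 + 25 + 6 x 60 + 45 = 1150.
1150 mod 720 = 430 minutes = 7:10.
Now compute the angle at 7:10:
Hour hand: 7 x 30 + 10 x 0.5 = 215 degrees
Minute hand: 10 x 6 = 60 degrees
Difference: |215 - 60| = 155 degrees
The angle is 155 degrees

Final answer: 155 degrees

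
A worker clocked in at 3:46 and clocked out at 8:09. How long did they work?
From 3:46 to 8:09:
(8 x 60 + 9) - (3 x 60 + 46) = 489 - 226 = 263 minutes
= 4 hours and 23 minutes

Final answer: 4 hours and 23 minutes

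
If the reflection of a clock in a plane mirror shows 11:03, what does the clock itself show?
Reflection across the vertical (12-6) axis maps a hand at angle A degrees to (360 - A) degrees, which sends a reading of T minutes past 12:00 to (720 - T) minutes past 12:00.
Mirror reads 11:03 = 663 minutes past 12:00.
Actual time: (720 - 663) mod 720 = 57 minutes = 12:57.

Final answer: 12:57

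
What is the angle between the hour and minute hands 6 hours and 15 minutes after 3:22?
First find the time 6 hours and 15 minutes after 3:22.
Total minutes: 3 x 60 + 22 + 6 x 60 + 15 = 577.
577 mod 720 = 577 minutes = 9:37.
Now compute the angle at 9:37:
Hour hand: 9 x 30 + 37 x 0.5 = 288.5 degrees
Minute hand: 37 x 6 = 222 degrees
Difference: |288.5 - 222| = 66.5 degrees
The angle is 66.5 degrees

Final answer: 66.5 degrees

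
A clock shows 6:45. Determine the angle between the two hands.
Hour hand position: 6 x 30 + 45 x 0.5 = 202.5 degrees
Minute hand position: 45 x 6 = 270 degrees
Difference: |202.5 - 270| = 67.5 degrees
The angle between the hands is 67.5 degrees

Final answer: 67.5 degrees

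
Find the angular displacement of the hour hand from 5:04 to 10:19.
The hour hand moves 0.5 degrees per minute.
Time elapsed: 10:19 - 5:04 = 315 minutes
Angular displacement: 315 x 0.5 = 157.5 degrees

Final answer: 157.5 degrees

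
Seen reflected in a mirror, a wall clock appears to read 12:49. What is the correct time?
Reflection across the vertical (12-6) axis maps a hand at angle A degrees to (360 - A) degrees, which sends a reading of T minutes past 12:00 to (720 - T) minutes past 12:00.
Mirror reads 12:49 = 49 minutes past 12:00.
Actual time: (720 - 49) mod 720 = 671 minutes = 11:11.

Final answer: 11:11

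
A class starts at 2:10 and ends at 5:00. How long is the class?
From 2:10 to 5:00:
(5 x 60 + 0) - (2 x 60 + 10) = 300 - 130 = 170 minutes
= 2 hours and 50 minutes

Final answer: 2 hours and 50 minutes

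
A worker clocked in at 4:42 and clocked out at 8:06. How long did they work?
From 4:42 to 8:06:
(8 x 60 + 6) - (4 x 60 + 42) = 486 - 282 = 204 minutes
= 3 hours and 24 minutes

Final answer: 3 hours and 24 minutes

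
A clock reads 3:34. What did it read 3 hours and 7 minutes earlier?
Starting time: 3:34 = 214 total minutes past 12:00
Subtracting: 3 hours and 7 minutes = 187 minutes
214 - 187 = 27 minutes
= 27 minutes past 12:00 = 12:27

Final answer: 12:27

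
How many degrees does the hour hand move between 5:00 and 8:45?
The hour hand moves 0.5 degrees per minute.
Time elapsed: 8:45 - 5:00 = 225 minutes
Angular displacement: 225 x 0.5 = 112.5 degrees

Final answer: 112.5 degrees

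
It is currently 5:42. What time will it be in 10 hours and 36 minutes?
Starting time: 5:42
Adding 36 minutes to 42 minutes: 42 + 36 = 78 minutes = 1 hour and 18 minutes
Adding 10 hours: 5 + 10 + 1 (carry) = 16 - 12 = 4
Final time: 4:18

Final answer: 4:18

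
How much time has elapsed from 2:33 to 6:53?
From 2:33 to 6:53:
(6 x 60 + 53) - (2 x 60 + 33) = 413 - 153 = 260 minutes
= 4 hours and 20 minutes

Final answer: 4 hours and 20 minutes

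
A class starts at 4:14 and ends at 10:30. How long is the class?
From 4:14 to 10:30:
(10 x 60 + 30) - (4 x 60 + 14) = 630 - 254 = 376 minutes
= 6 hours and 16 minutes

Final answer: 6 hours and 16 minutes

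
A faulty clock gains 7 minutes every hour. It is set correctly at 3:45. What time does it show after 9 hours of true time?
For every 60 true minutes, the faulty clock advances 60 + 7 = 67 minutes.
True elapsed: 9 hours = 540 minutes.
Faulty clock advances: 540 x 67/60 = 603 minutes (drift: 63 minutes ahead).
Shown time: 3:45 + 603 minutes = 1:48.

Final answer: 1:48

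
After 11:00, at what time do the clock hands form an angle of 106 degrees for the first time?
At t minutes past 11:00, the hour hand is at 30 x 11 + 0.5t degrees and the minute hand is at 6t degrees.
The smaller angle between them is 106 degrees when |30H - 5.5t| = 106 or |30H - 5.5t| = 254.
With H = 11, solve 30 x 11 - 5.5t = +/- target for each target:
  t = (30 x 11 - 106) / 5.5 = 40.73
  t = (30 x 11 + 106) / 5.5 = 79.27 (outside (0, 60))
  t = (30 x 11 - 254) / 5.5 = 13.82
  t = (30 x 11 + 254) / 5.5 = 106.18 (outside (0, 60))
Valid solutions in (0, 60): {13.82, 40.73} minutes.
The first occurrence is t = 13.82 minutes.
The hands form a 106-degree angle at 13.82 minutes past 11:00.

Final answer: 13.82 minutes past 11:00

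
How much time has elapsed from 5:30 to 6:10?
From 5:30 to 6:10:
(6 x 60 + 10) - (5 x 60 + 30) = 370 - 330 = 40 minutes
= 40 minutes

Final answer: 40 minutes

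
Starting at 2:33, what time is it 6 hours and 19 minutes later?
Starting time: 2:33
Adding 19 minutes to 33 minutes: 33 + 19 = 52 minutes
Adding 6 hours: 2 + 6 = 8
Final time: 8:52

Final answer: 8:52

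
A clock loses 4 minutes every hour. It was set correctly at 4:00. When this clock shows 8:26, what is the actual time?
For every 60 true minutes, the faulty clock advances 56 minutes, so 1 faulty-clock minute corresponds to 60/56 true minutes.
From 4:00 to 8:26 on the faulty dial is 266 minutes.
True elapsed: 266 x 60/56 = 285 minutes = 4 hours and 45 minutes.
True time: 4:00 + 4 hours and 45 minutes = 8:45.

Final answer: 8:45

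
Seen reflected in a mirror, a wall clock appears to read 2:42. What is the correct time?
Reflection across the vertical (12-6) axis maps a hand at angle A degrees to (360 - A) degrees, which sends a reading of T minutes past 12:00 to (720 - T) minutes past 12:00.
Mirror reads 2:42 = 162 minutes past 12:00.
Actual time: (720 - 162) mod 720 = 558 minutes = 9:18.

Final answer: 9:18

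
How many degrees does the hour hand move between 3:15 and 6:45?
The hour hand moves 0.5 degrees per minute.
Time elapsed: 6:45 - 3:15 = 210 minutes
Angular displacement: 210 x 0.5 = 105 degrees

Final answer: 105 degrees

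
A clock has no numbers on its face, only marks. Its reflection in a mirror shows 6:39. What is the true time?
Reflection across the vertical (12-6) axis maps a hand at angle A degrees to (360 - A) degrees, which sends a reading of T minutes past 12:00 to (720 - T) minutes past 12:00.
Mirror reads 6:39 = 399 minutes past 12:00.
Actual time: (720 - 399) mod 720 = 321 minutes = 5:21.

Final answer: 5:21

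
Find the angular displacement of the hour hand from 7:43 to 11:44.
The hour hand moves 0.5 degrees per minute.
Time elapsed: 11:44 - 7:43 = 241 minutes
Angular displacement: 241 x 0.5 = 120.5 degrees

Final answer: 120.5 degrees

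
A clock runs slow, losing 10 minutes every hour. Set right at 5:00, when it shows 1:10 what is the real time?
For every 60 true minutes, the faulty clock advances 50 minutes, so 1 faulty-clock minute corresponds to 60/50 true minutes.
From 5:00 to 1:10 on the faulty dial is 490 minutes.
True elapsed: 490 x 60/50 = 588 minutes = 9 hours and 48 minutes.
True time: 5:00 + 9 hours and 48 minutes = 2:48.

Final answer: 2:48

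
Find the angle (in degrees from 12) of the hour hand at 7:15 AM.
The hour hand moves 30 degrees per hour and 0.5 degrees per minute.
At 7:15: (7) x 30 + 15 x 0.5 = 210 + 7.5 = 217.5 degrees

Final answer: 217.5 degrees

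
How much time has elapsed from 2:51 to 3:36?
From 2:51 to 3:36:
(3 x 60 + 36) - (2 x 60 + 51) = 216 - 171 = 45 minutes
= 45 minutes

Final answer: 45 minutes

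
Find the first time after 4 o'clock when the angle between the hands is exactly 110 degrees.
At t minutes past 4:00, the hour hand is at 30 x 4 + 0.5t degrees and the minute hand is at 6t degrees.
The smaller angle between them is 110 degrees when |30H - 5.5t| = 110 or |30H - 5.5t| = 250.
With H = 4, solve 30 x 4 - 5.5t = +/- target for each target:
  t = (30 x 4 - 110) / 5.5 = 1.82
  t = (30 x 4 + 110) / 5.5 = 41.82
  t = (30 x 4 - 250) / 5.5 = -23.64 (outside (0, 60))
  t = (30 x 4 + 250) / 5.5 = 67.27 (outside (0, 60))
Valid solutions in (0, 60): {1.82, 41.82} minutes.
The first occurrence is t = 1.82 minutes.
The hands form a 110-degree angle at 1.82 minutes past 4:00.

Final answer: 1.82 minutes past 4:00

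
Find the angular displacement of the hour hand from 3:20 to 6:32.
The hour hand moves 0.5 degrees per minute.
Time elapsed: 6:32 - 3:20 = 192 minutes
Angular displacement: 192 x 0.5 = 96 degrees

Final answer: 96 degrees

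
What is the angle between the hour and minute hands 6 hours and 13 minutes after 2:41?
First find the time 6 hours and 13 minutes after 2:41.
Total minutes: 2 x 60 + 41 + 6 x 60 + 13 = 534.
534 mod 720 = 534 minutes = 8:54.
Now compute the angle at 8:54:
Hour hand: 8 x 30 + 54 x 0.5 = 267 degrees
Minute hand: 54 x 6 = 324 degrees
Difference: |267 - 324| = 57 degrees
The angle is 57 degrees

Final answer: 57 degrees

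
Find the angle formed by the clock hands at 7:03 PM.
Hour hand position: 7 x 30 + 3 x 0.5 = 211.5 degrees
Minute hand position: 3 x 6 = 18 degrees
Difference: |211.5 - 18| = 193.5 degrees
Since 193.5 > 180, the smaller angle is 360 - 193.5 = 166.5 degrees

Final answer: 166.5 degrees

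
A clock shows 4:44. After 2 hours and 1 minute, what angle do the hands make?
First find the time 2 hours and 1 minute after 4:44.
Total minutes: 4 x 60 + 44 + 2 x 60 + 1 = 405.
405 mod 720 = 405 minutes = 6:45.
Now compute the angle at 6:45:
Hour hand: 6 x 30 + 45 x 0.5 = 202.5 degrees
Minute hand: 45 x 6 = 270 degrees
Difference: |202.5 - 270| = 67.5 degrees
The angle is 67.5 degrees

Final answer: 67.5 degrees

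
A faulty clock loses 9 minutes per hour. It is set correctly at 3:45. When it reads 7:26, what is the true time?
For every 60 true minutes, the faulty clock advances 51 minutes, so 1 faulty-clock minute corresponds to 60/51 true minutes.
From 3:45 to 7:26 on the faulty dial is 221 minutes.
True elapsed: 221 x 60/51 = 260 minutes = 4 hours and 20 minutes.
True time: 3:45 + 4 hours and 20 minutes = 8:05.

Final answer: 8:05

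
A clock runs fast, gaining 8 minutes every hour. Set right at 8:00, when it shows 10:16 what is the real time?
For every 60 true minutes, the faulty clock advances 68 minutes, so 1 faulty-clock minute corresponds to 60/68 true minutes.
From 8:00 to 10:16 on the faulty dial is 136 minutes.
True elapsed: 136 x 60/68 = 120 minutes = 2 hours.
True time: 8:00 + 2 hours = 10:00.

Final answer: 10:00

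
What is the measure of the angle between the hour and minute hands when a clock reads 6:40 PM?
Hour hand position: 6 x 30 + 40 x 0.5 = 200 degrees
Minute hand position: 40 x 6 = 240 degrees
Difference: |200 - 240| = 40 degrees
The angle between the hands is 40 degrees

Final answer: 40 degrees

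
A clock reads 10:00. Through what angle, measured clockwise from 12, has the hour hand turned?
The hour hand moves 30 degrees per hour and 0.5 degrees per minute.
At 10:00: (10) x 30 + 0 x 0.5 = 300 + 0 = 300 degrees

Final answer: 300 degrees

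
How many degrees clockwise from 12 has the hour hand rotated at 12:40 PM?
The hour hand moves 30 degrees per hour and 0.5 degrees per minute.
At 12:40: (0) x 30 + 40 x 0.5 = 0 + 20 = 20 degrees

Final answer: 20 degrees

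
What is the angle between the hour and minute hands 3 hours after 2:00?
First find the time 3 hours after 2:00.
Total minutes: 2 x 60 + 0 + 3 x 60 + 0 = 300.
300 mod 720 = 300 minutes = 5:00.
Now compute the angle at 5:00:
Hour hand: 5 x 30 + 0 x 0.5 = 150 degrees
Minute hand: 0 x 6 = 0 degrees
Difference: |150 - 0| = 150 degrees
The angle is 150 degrees

Final answer: 150 degrees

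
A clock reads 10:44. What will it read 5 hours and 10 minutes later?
Starting time: 10:44
Adding 10 minutes to 44 minutes: 44 + 10 = 54 minutes
Adding 5 hours: 10 + 5 = 15 - 12 = 3
Final time: 3:54

Final answer: 3:54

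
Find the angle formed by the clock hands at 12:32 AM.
Hour hand position: 0 x 30 + 32 x 0.5 = 16 degrees
Minute hand position: 32 x 6 = 192 degrees
Difference: |16 - 192| = 176 degrees
The angle between the hands is 176 degrees

Final answer: 176 degrees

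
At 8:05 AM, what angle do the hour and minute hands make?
Hour hand position: 8 x 30 + 5 x 0.5 = 242.5 degrees
Minute hand position: 5 x 6 = 30 degrees
Difference: |242.5 - 30| = 212.5 degrees
Since 212.5 > 180, the smaller angle is 360 - 212.5 = 147.5 degrees

Final answer: 147.5 degrees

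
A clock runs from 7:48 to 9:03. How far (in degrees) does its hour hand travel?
The hour hand moves 0.5 degrees per minute.
Time elapsed: 9:03 - 7:48 = 75 minutes
Angular displacement: 75 x 0.5 = 37.5 degrees

Final answer: 37.5 degrees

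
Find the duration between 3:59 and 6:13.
From 3:59 to 6:13:
(6 x 60 + 13) - (3 x 60 + 59) = 373 - 239 = 134 minutes
= 2 hours and 14 minutes

Final answer: 2 hours and 14 minutes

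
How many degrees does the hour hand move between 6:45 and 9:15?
The hour hand moves 0.5 degrees per minute.
Time elapsed: 9:15 - 6:45 = 150 minutes
Angular displacement: 150 x 0.5 = 75 degrees

Final answer: 75 degrees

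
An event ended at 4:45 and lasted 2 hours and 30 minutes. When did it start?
Starting time: 4:45 = 285 total minutes past 12:00
Subtracting: 2 hours and 30 minutes = 150 minutes
285 - 150 = 135 minutes
= 2 hours and 15 minutes past 12:00 = 2:15

Final answer: 2:15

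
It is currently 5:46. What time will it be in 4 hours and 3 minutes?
Starting time: 5:46
Adding 3 minutes to 46 minutes: 46 + 3 = 49 minutes
Adding 4 hours: 5 + 4 = 9
Final time: 9:49

Final answer: 9:49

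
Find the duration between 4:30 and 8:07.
From 4:30 to 8:07:
(8 x 60 + 7) - (4 x 60 + 30) = 487 - 270 = 217 minutes
= 3 hours and 37 minutes

Final answer: 3 hours and 37 minutes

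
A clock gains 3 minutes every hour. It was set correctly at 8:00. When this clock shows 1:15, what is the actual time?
For every 60 true minutes, the faulty clock advances 63 minutes, so 1 faulty-clock minute corresponds to 60/63 true minutes.
From 8:00 to 1:15 on the faulty dial is 315 minutes.
True elapsed: 315 x 60/63 = 300 minutes = 5 hours.
True time: 8:00 + 5 hours = 1:00.

Final answer: 1:00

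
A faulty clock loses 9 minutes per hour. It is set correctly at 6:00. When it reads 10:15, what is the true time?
For every 60 true minutes, the faulty clock advances 51 minutes, so 1 faulty-clock minute corresponds to 60/51 true minutes.
From 6:00 to 10:15 on the faulty dial is 255 minutes.
True elapsed: 255 x 60/51 = 300 minutes = 5 hours.
True time: 6:00 + 5 hours = 11:00.

Final answer: 11:00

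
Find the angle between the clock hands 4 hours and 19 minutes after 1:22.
First find the time 4 hours and 19 minutes after 1:22.
Total minutes: 1 x 60 + 22 + 4 x 60 + 19 = 341.
341 mod 720 = 341 minutes = 5:41.
Now compute the angle at 5:41:
Hour hand: 5 x 30 + 41 x 0.5 = 170.5 degrees
Minute hand: 41 x 6 = 246 degrees
Difference: |170.5 - 246| = 75.5 degrees
The angle is 75.5 degrees

Final answer: 75.5 degrees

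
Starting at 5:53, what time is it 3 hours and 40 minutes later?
Starting time: 5:53
Adding 40 minutes to 53 minutes: 53 + 40 = 93 minutes = 1 hour and 33 minutes
Adding 3 hours: 5 + 3 + 1 (carry) = 9
Final time: 9:33

Final answer: 9:33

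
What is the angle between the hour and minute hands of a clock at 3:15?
Hour hand position: 3 x 30 + 15 x 0.5 = 97.5 degrees
Minute hand position: 15 x 6 = 90 degrees
Difference: |97.5 - 90| = 7.5 degrees
The angle between the hands is 7.5 degrees

Final answer: 7.5 degrees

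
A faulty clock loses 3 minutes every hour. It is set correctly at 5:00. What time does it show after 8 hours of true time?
For every 60 true minutes, the faulty clock advances 60 - 3 = 57 minutes.
True elapsed: 8 hours = 480 minutes.
Faulty clock advances: 480 x 57/60 = 456 minutes (drift: 24 minutes behind).
Shown time: 5:00 + 456 minutes = 12:36.

Final answer: 12:36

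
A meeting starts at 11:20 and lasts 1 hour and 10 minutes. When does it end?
Starting time: 11:20
Adding 10 minutes to 20 minutes: 20 + 10 = 30 minutes
Adding 1 hour: 11 + 1 = 12
Final time: 12:30

Final answer: 12:30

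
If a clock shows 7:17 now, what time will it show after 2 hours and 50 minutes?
Starting time: 7:17
Adding 50 minutes to 17 minutes: 17 + 50 = 67 minutes = 1 hour and 7 minutes
Adding 2 hours: 7 + 2 + 1 (carry) = 10
Final time: 10:07

Final answer: 10:07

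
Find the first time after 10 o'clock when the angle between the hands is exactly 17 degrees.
At t minutes past 10:00, the hour hand is at 30 x 10 + 0.5t degrees and the minute hand is at 6t degrees.
The smaller angle between them is 17 degrees when |30H - 5.5t| = 17 or |30H - 5.5t| = 343.
With H = 10, solve 30 x 10 - 5.5t = +/- target for each target:
  t = (30 x 10 - 17) / 5.5 = 51.45
  t = (30 x 10 + 17) / 5.5 = 57.64
  t = (30 x 10 - 343) / 5.5 = -7.82 (outside (0, 60))
  t = (30 x 10 + 343) / 5.5 = 116.91 (outside (0, 60))
Valid solutions in (0, 60): {51.45, 57.64} minutes.
The first occurrence is t = 51.45 minutes.
The hands form a 17-degree angle at 51.45 minutes past 10:00.

Final answer: 51.45 minutes past 10:00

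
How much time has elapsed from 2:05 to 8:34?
From 2:05 to 8:34:
(8 x 60 + 34) - (2 x 60 + 5) = 514 - 125 = 389 minutes
= 6 hours and 29 minutes

Final answer: 6 hours and 29 minutes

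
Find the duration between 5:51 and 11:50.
From 5:51 to 11:50:
(11 x 60 + 50) - (5 x 60 + 51) = 710 - 351 = 359 minutes
= 5 hours and 59 minutes

Final answer: 5 hours and 59 minutes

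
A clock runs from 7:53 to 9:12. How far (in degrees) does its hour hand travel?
The hour hand moves 0.5 degrees per minute.
Time elapsed: 9:12 - 7:53 = 79 minutes
Angular displacement: 79 x 0.5 = 39.5 degrees

Final answer: 39.5 degrees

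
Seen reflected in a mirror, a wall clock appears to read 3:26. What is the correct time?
Reflection across the vertical (12-6) axis maps a hand at angle A degrees to (360 - A) degrees, which sends a reading of T minutes past 12:00 to (720 - T) minutes past 12:00.
Mirror reads 3:26 = 206 minutes past 12:00.
Actual time: (720 - 206) mod 720 = 514 minutes = 8:34.

Final answer: 8:34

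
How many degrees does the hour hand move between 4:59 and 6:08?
The hour hand moves 0.5 degrees per minute.
Time elapsed: 6:08 - 4:59 = 69 minutes
Angular displacement: 69 x 0.5 = 34.5 degrees

Final answer: 34.5 degrees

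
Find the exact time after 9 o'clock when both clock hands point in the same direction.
The minute hand gains 5.5 degrees per minute on the hour hand.
At 9:00, the hour hand is at 270 degrees and the minute hand is at 0 degrees.
The gap is 270 degrees. Time to close: 270/5.5 = 60 x 9/11 = 49.09 minutes.
The hands overlap at 49.09 minutes past 9:00.

Final answer: 49.09 minutes past 9:00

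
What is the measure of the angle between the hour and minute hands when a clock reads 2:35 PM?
Hour hand position: 2 x 30 + 35 x 0.5 = 77.5 degrees
Minute hand position: 35 x 6 = 210 degrees
Difference: |77.5 - 210| = 132.5 degrees
The angle between the hands is 132.5 degrees

Final answer: 132.5 degrees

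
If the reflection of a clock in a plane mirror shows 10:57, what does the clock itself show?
Reflection across the vertical (12-6) axis maps a hand at angle A degrees to (360 - A) degrees, which sends a reading of T minutes past 12:00 to (720 - T) minutes past 12:00.
Mirror reads 10:57 = 657 minutes past 12:00.
Actual time: (720 - 657) mod 720 = 63 minutes = 1:03.

Final answer: 1:03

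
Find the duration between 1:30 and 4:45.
From 1:30 to 4:45:
(4 x 60 + 45) - (1 x 60 + 30) = 285 - 90 = 195 minutes
= 3 hours and 15 minutes

Final answer: 3 hours and 15 minutes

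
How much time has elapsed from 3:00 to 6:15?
From 3:00 to 6:15:
(6 x 60 + 15) - (3 x 60 + 0) = 375 - 180 = 195 minutes
= 3 hours and 15 minutes

Final answer: 3 hours and 15 minutes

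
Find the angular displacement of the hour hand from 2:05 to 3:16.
The hour hand moves 0.5 degrees per minute.
Time elapsed: 3:16 - 2:05 = 71 minutes
Angular displacement: 71 x 0.5 = 35.5 degrees

Final answer: 35.5 degrees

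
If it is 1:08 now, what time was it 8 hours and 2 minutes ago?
Starting time: 1:08 = 68 total minutes past 12:00
Subtracting: 8 hours and 2 minutes = 482 minutes
68 - 482 = -414 (negative, add 12 hours = 720) = 306 minutes
= 5 hours and 6 minutes past 12:00 = 5:06

Final answer: 5:06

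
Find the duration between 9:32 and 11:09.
From 9:32 to 11:09:
(11 x 60 + 9) - (9 x 60 + 32) = 669 - 572 = 97 minutes
= 1 hour and 37 minutes

Final answer: 1 hour and 37 minutes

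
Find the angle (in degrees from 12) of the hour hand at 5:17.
The hour hand moves 30 degrees per hour and 0.5 degrees per minute.
At 5:17: (5) x 30 + 17 x 0.5 = 150 + 8.5 = 158.5 degrees

Final answer: 158.5 degrees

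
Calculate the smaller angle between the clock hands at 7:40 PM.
Hour hand position: 7 x 30 + 40 x 0.5 = 230 degrees
Minute hand position: 40 x 6 = 240 degrees
Difference: |230 - 240| = 10 degrees
The angle between the hands is 10 degrees

Final answer: 10 degrees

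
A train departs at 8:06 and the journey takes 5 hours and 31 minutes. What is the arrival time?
Starting time: 8:06
Adding 31 minutes to 6 minutes: 6 + 31 = 37 minutes
Adding 5 hours: 8 + 5 = 13 - 12 = 1
Final time: 1:37

Final answer: 1:37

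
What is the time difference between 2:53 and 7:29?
From 2:53 to 7:29:
(7 x 60 + 29) - (2 x 60 + 53) = 449 - 173 = 276 minutes
= 4 hours and 36 minutes

Final answer: 4 hours and 36 minutes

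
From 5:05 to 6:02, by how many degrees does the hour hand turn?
The hour hand moves 0.5 degrees per minute.
Time elapsed: 6:02 - 5:05 = 57 minutes
Angular displacement: 57 x 0.5 = 28.5 degrees

Final answer: 28.5 degrees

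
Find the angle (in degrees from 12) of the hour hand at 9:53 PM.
The hour hand moves 30 degrees per hour and 0.5 degrees per minute.
At 9:53: (9) x 30 + 53 x 0.5 = 270 + 26.5 = 296.5 degrees

Final answer: 296.5 degrees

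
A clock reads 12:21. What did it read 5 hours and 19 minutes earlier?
Starting time: 12:21 = 21 total minutes past 12:00
Subtracting: 5 hours and 19 minutes = 319 minutes
21 - 319 = -298 (negative, add 12 hours = 720) = 422 minutes
= 7 hours and 2 minutes past 12:00 = 7:02

Final answer: 7:02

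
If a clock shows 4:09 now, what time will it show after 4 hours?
Starting time: 4:09
Adding 0 minutes to 9 minutes: 9 + 0 = 9 minutes
Adding 4 hours: 4 + 4 = 8
Final time: 8:09

Final answer: 8:09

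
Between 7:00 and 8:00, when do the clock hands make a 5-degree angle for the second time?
At t minutes past 7:00, the hour hand is at 30 x 7 + 0.5t degrees and the minute hand is at 6t degrees.
The smaller angle between them is 5 degrees when |30H - 5.5t| = 5 or |30H - 5.5t| = 355.
With H = 7, solve 30 x 7 - 5.5t = +/- target for each target:
  t = (30 x 7 - 5) / 5.5 = 37.27
  t = (30 x 7 + 5) / 5.5 = 39.09
  t = (30 x 7 - 355) / 5.5 = -26.36 (outside (0, 60))
  t = (30 x 7 + 355) / 5.5 = 102.73 (outside (0, 60))
Valid solutions in (0, 60): {37.27, 39.09} minutes.
The second occurrence is t = 39.09 minutes.
The hands form a 5-degree angle at 39.09 minutes past 7:00.

Final answer: 39.09 minutes past 7:00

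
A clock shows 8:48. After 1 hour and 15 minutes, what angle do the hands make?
First find the time 1 hour and 15 minutes after 8:48.
Total minutes: 8 x 60 + 48 + 1 x 60 + 15 = 603.
603 mod 720 = 603 minutes = 10:03.
Now compute the angle at 10:03:
Hour hand: 10 x 30 + 3 x 0.5 = 301.5 degrees
Minute hand: 3 x 6 = 18 degrees
Difference: |301.5 - 18| = 283.5 degrees
Smaller angle: 360 - 283.5 = 76.5 degrees

Final answer: 76.5 degrees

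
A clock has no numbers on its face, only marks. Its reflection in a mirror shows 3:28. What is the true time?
Reflection across the vertical (12-6) axis maps a hand at angle A degrees to (360 - A) degrees, which sends a reading of T minutes past 12:00 to (720 - T) minutes past 12:00.
Mirror reads 3:28 = 208 minutes past 12:00.
Actual time: (720 - 208) mod 720 = 512 minutes = 8:32.

Final answer: 8:32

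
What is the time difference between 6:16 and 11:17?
From 6:16 to 11:17:
(11 x 60 + 17) - (6 x 60 + 16) = 677 - 376 = 301 minutes
= 5 hours and 1 minute

Final answer: 5 hours and 1 minute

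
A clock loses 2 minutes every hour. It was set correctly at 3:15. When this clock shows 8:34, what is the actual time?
For every 60 true minutes, the faulty clock advances 58 minutes, so 1 faulty-clock minute corresponds to 60/58 true minutes.
From 3:15 to 8:34 on the faulty dial is 319 minutes.
True elapsed: 319 x 60/58 = 330 minutes = 5 hours and 30 minutes.
True time: 3:15 + 5 hours and 30 minutes = 8:45.

Final answer: 8:45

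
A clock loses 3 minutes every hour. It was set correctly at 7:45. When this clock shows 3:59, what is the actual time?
For every 60 true minutes, the faulty clock advances 57 minutes, so 1 faulty-clock minute corresponds to 60/57 true minutes.
From 7:45 to 3:59 on the faulty dial is 494 minutes.
True elapsed: 494 x 60/57 = 520 minutes = 8 hours and 40 minutes.
True time: 7:45 + 8 hours and 40 minutes = 4:25.

Final answer: 4:25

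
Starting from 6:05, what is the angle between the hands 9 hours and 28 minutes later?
First find the time 9 hours and 28 minutes after 6:05.
Total minutes: 6 x 60 + 5 + 9 x 60 + 28 = 933.
933 mod 720 = 213 minutes = 3:33.
Now compute the angle at 3:33:
Hour hand: 3 x 30 + 33 x 0.5 = 106.5 degrees
Minute hand: 33 x 6 = 198 degrees
Difference: |106.5 - 198| = 91.5 degrees
The angle is 91.5 degrees

Final answer: 91.5 degrees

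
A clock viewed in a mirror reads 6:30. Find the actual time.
Reflection across the vertical (12-6) axis maps a hand at angle A degrees to (360 - A) degrees, which sends a reading of T minutes past 12:00 to (720 - T) minutes past 12:00.
Mirror reads 6:30 = 390 minutes past 12:00.
Actual time: (720 - 390) mod 720 = 330 minutes = 5:30.

Final answer: 5:30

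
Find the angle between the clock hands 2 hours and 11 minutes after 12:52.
First find the time 2 hours and 11 minutes after 12:52.
Total minutes: 12 x 60 + 52 + 2 x 60 + 11 = 903.
903 mod 720 = 183 minutes = 3:03.
Now compute the angle at 3:03:
Hour hand: 3 x 30 + 3 x 0.5 = 91.5 degrees
Minute hand: 3 x 6 = 18 degrees
Difference: |91.5 - 18| = 73.5 degrees
The angle is 73.5 degrees

Final answer: 73.5 degrees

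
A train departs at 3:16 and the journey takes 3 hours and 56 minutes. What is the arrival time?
Starting time: 3:16
Adding 56 minutes to 16 minutes: 16 + 56 = 72 minutes = 1 hour and 12 minutes
Adding 3 hours: 3 + 3 + 1 (carry) = 7
Final time: 7:12

Final answer: 7:12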